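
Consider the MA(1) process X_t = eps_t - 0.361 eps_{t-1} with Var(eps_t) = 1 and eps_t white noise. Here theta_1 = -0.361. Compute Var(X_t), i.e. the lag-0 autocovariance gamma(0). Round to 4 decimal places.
\gamma(0) = 1.1303

For an MA(q) process X_t = eps_t + sum_i theta_i eps_{t-i} with
Var(eps_t) = sigma^2, the variance is
  gamma(0) = sigma^2 * (1 + sum_i theta_i^2).
  sum_i theta_i^2 = (-0.361)^2 = 0.130321.
  gamma(0) = 1 * (1 + 0.130321) = 1 * 1.130321 = 1.130321, which rounds to 1.1303.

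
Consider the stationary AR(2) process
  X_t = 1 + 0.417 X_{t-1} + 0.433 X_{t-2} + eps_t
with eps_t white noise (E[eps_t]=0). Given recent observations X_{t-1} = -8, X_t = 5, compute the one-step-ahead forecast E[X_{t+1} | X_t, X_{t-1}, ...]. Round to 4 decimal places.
E[X_{t+1} \mid \mathcal F_t] = -0.3790

For an AR(p) model X_t = c + sum_i phi_i X_{t-i} + eps_t, the
one-step-ahead conditional mean is
  E[X_{t+1} | X_t, ...] = c + sum_i phi_i X_{t+1-i}.
Substitute known values:
  E[X_{t+1} | ...] = 1 + (0.417) * (5) + (0.433) * (-8)
                   = -0.3790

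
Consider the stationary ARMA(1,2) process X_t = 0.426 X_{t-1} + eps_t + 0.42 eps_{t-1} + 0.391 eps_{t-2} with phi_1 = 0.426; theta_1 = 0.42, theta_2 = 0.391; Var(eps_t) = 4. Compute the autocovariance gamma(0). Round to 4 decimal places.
\gamma(0) = 9.6220

Multiply the model equation by X_{t-k} and take expectations. With theta_0 = psi_0 = 1 and psi_j the MA(infinity) weights, this gives
  gamma(k) - sum_i phi_i gamma(k-i) = c_k,
  c_k = sigma^2 * sum_{j=k..q} theta_j psi_{j-k}   (c_k = 0 for k > q),
using gamma(-m) = gamma(m).
psi-weights needed (psi_j = theta_j + sum_i phi_i psi_{j-i}):
  psi_1 = theta_1 + phi_1 = 0.42 + (0.426) = 0.846
  psi_2 = theta_2 + phi_1 psi_1 = 0.391 + (0.426)(0.846) = 0.751396
Right-hand sides:
  c_0 = sigma^2 (1 + theta_1 psi_1 + theta_2 psi_2) = 4 * (1 + (0.42)(0.846) + (0.391)(0.751396)) = 4 * 1.649116 = 6.596463
  c_1 = sigma^2 (theta_1 + theta_2 psi_1) = 4 * (0.42 + (0.391)(0.846)) = 3.003144
  c_2 = sigma^2 theta_2 = 4 * (0.391) = 1.564
Equations for k = 0 and k = 1 (AR order 1):
  gamma(0) = phi_1 gamma(1) + c_0
  gamma(1) = phi_1 gamma(0) + c_1
Substituting the second into the first: gamma(0) (1 - phi_1^2) = c_0 + phi_1 c_1, so
  gamma(0) = (c_0 + phi_1 c_1) / (1 - phi_1^2) = (6.596463 + (0.426)(3.003144)) / (1 - (0.426)^2) = 7.875803 / 0.818524 = 9.621957.
Therefore gamma(0) = 9.6220 (to 4 decimal places).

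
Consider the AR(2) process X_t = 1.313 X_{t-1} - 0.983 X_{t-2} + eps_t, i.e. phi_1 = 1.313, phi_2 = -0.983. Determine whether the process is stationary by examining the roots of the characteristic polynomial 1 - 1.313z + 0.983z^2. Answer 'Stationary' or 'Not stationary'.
\text{Stationary}

The AR(p) characteristic polynomial is P(z) = 1 - 1.313z + 0.983z^2.
Stationarity requires all roots to lie outside the unit circle, i.e. |z| > 1 for every root.
Set 1 + (-1.313) z + (0.983) z^2 = 0, i.e. a z^2 + b z + c = 0 with a = 0.983, b = -1.313, c = 1.
Discriminant D = b^2 - 4ac = (-1.313)^2 - 4*(0.983)*1 = 1.723969 - (3.932) = -2.208031.
D < 0, so the roots are the complex-conjugate pair z = (-b +/- i sqrt(-D)) / (2a) = 0.6679 +/- 0.7558i.
For a conjugate pair |z|^2 = z * conj(z) = (product of roots) = c/a = 1/(0.983) = 1.017294, so |z| = sqrt(1.017294) = 1.0086 for both roots.
Moduli of all roots: 1.0086, 1.0086.
All moduli strictly greater than 1? Yes.
Verdict: Stationary.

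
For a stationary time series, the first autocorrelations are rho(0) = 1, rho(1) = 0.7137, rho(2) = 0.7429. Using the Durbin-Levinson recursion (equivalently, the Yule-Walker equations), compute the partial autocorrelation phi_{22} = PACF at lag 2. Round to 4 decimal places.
\phi_{22} = 0.4760

The PACF at lag k is phi_{kk}, the last component of the solution
to the Yule-Walker system G_k phi = r_k where
  (G_k)_{ij} = rho(|i - j|), (r_k)_i = rho(i), i,j = 1..k.
Equivalently, Durbin-Levinson gives phi_{kk} iteratively:
  phi_{11} = rho(1)
  phi_{kk} = [rho(k) - sum_{j=1..k-1} phi_{k-1,j} rho(k-j)]
            / [1 - sum_{j=1..k-1} phi_{k-1,j} rho(j)],
  phi_{k,j} = phi_{k-1,j} - phi_{kk} phi_{k-1,k-j},  j = 1..k-1.
Step k = 1:
  phi_11 = rho(1) = 0.7137.
Step k = 2:
  phi_22 = [rho(2) - phi_11 rho(1)] / [1 - phi_11 rho(1)] = [0.7429 - (0.7137)(0.7137)] / [1 - (0.7137)(0.7137)]
         = 0.23353231 / 0.49063231 = 0.476.
Therefore phi_{22} = 0.4760.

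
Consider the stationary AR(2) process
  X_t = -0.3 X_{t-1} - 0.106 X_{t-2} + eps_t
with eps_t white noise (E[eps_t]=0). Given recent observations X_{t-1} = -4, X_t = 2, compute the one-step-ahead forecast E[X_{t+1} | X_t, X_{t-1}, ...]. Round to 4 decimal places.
E[X_{t+1} \mid \mathcal F_t] = -0.1760

For an AR(p) model X_t = c + sum_i phi_i X_{t-i} + eps_t, the
one-step-ahead conditional mean is
  E[X_{t+1} | X_t, ...] = c + sum_i phi_i X_{t+1-i}.
Substitute known values:
  E[X_{t+1} | ...] = (-0.3) * (2) + (-0.106) * (-4)
                   = -0.1760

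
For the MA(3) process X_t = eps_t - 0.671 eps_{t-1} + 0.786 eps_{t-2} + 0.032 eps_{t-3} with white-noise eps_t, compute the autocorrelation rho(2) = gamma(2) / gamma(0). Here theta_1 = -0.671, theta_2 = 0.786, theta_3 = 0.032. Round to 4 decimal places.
\rho(2) = 0.3695

For an MA(q) process with theta_0 = 1, the autocovariance is
  gamma(k) = sigma^2 * sum_{i=0..q-k} theta_i * theta_{i+k},
and rho(k) = gamma(k) / gamma(0). Sigma^2 cancels.
  numerator   = (1)*(0.786) + (-0.671)*(0.032) = 0.764528.
  denominator = (1)^2 + (-0.671)^2 + (0.786)^2 + (0.032)^2 = 2.069061.
  rho(2) = 0.764528 / 2.069061 = 0.3695.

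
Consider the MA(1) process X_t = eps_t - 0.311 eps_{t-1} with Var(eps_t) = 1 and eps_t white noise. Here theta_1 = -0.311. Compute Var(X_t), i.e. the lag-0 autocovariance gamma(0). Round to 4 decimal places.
\gamma(0) = 1.0967

For an MA(q) process X_t = eps_t + sum_i theta_i eps_{t-i} with
Var(eps_t) = sigma^2, the variance is
  gamma(0) = sigma^2 * (1 + sum_i theta_i^2).
  sum_i theta_i^2 = (-0.311)^2 = 0.096721.
  gamma(0) = 1 * (1 + 0.096721) = 1 * 1.096721 = 1.096721, which rounds to 1.0967.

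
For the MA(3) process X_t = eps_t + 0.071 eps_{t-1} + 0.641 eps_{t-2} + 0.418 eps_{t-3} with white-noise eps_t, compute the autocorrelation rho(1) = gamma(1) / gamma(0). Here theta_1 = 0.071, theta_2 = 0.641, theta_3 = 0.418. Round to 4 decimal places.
\rho(1) = 0.2417

For an MA(q) process with theta_0 = 1, the autocovariance is
  gamma(k) = sigma^2 * sum_{i=0..q-k} theta_i * theta_{i+k},
and rho(k) = gamma(k) / gamma(0). Sigma^2 cancels.
  numerator   = (1)*(0.071) + (0.071)*(0.641) + (0.641)*(0.418) = 0.384449.
  denominator = (1)^2 + (0.071)^2 + (0.641)^2 + (0.418)^2 = 1.590646.
  rho(1) = 0.384449 / 1.590646 = 0.2417.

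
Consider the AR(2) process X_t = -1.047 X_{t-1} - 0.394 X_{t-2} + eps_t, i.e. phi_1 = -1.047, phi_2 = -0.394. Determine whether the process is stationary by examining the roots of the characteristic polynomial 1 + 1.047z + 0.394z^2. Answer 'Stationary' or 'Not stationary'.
\text{Stationary}

The AR(p) characteristic polynomial is P(z) = 1 + 1.047z + 0.394z^2.
Stationarity requires all roots to lie outside the unit circle, i.e. |z| > 1 for every root.
Set 1 + (1.047) z + (0.394) z^2 = 0, i.e. a z^2 + b z + c = 0 with a = 0.394, b = 1.047, c = 1.
Discriminant D = b^2 - 4ac = (1.047)^2 - 4*(0.394)*1 = 1.096209 - (1.576) = -0.479791.
D < 0, so the roots are the complex-conjugate pair z = (-b +/- i sqrt(-D)) / (2a) = -1.3287 +/- 0.879i.
For a conjugate pair |z|^2 = z * conj(z) = (product of roots) = c/a = 1/(0.394) = 2.538071, so |z| = sqrt(2.538071) = 1.5931 for both roots.
Moduli of all roots: 1.5931, 1.5931.
All moduli strictly greater than 1? Yes.
Verdict: Stationary.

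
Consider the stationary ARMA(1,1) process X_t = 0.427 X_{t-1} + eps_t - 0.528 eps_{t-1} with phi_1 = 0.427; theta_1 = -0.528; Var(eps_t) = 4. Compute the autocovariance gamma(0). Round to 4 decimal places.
\gamma(0) = 4.0499

Multiply the model equation by X_{t-k} and take expectations. With theta_0 = psi_0 = 1 and psi_j the MA(infinity) weights, this gives
  gamma(k) - sum_i phi_i gamma(k-i) = c_k,
  c_k = sigma^2 * sum_{j=k..q} theta_j psi_{j-k}   (c_k = 0 for k > q),
using gamma(-m) = gamma(m).
psi-weights needed (psi_j = theta_j + sum_i phi_i psi_{j-i}):
  psi_1 = theta_1 + phi_1 = -0.528 + (0.427) = -0.101
Right-hand sides:
  c_0 = sigma^2 (1 + theta_1 psi_1) = 4 * (1 + (-0.528)(-0.101)) = 4 * 1.053328 = 4.213312
  c_1 = sigma^2 theta_1 = 4 * (-0.528) = -2.112
  c_2 = 0
Equations for k = 0 and k = 1 (AR order 1):
  gamma(0) = phi_1 gamma(1) + c_0
  gamma(1) = phi_1 gamma(0) + c_1
Substituting the second into the first: gamma(0) (1 - phi_1^2) = c_0 + phi_1 c_1, so
  gamma(0) = (c_0 + phi_1 c_1) / (1 - phi_1^2) = (4.213312 + (0.427)(-2.112)) / (1 - (0.427)^2) = 3.311488 / 0.817671 = 4.049903.
Therefore gamma(0) = 4.0499 (to 4 decimal places).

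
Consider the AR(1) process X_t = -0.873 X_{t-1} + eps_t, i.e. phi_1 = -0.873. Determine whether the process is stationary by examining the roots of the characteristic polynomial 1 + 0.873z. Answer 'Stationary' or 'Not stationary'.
\text{Stationary}

The AR(p) characteristic polynomial is P(z) = 1 + 0.873z.
Stationarity requires all roots to lie outside the unit circle, i.e. |z| > 1 for every root.
This is linear in z: 1 + (0.873) z = 0  =>  z = -1/(0.873) = -1.145475,  |z| = 1.145475.
Moduli of all roots: 1.1455.
All moduli strictly greater than 1? Yes.
Verdict: Stationary.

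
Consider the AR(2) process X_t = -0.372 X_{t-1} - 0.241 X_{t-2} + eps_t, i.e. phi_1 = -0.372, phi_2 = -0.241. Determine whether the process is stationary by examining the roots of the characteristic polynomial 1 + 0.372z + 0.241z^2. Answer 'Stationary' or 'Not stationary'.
\text{Stationary}

The AR(p) characteristic polynomial is P(z) = 1 + 0.372z + 0.241z^2.
Stationarity requires all roots to lie outside the unit circle, i.e. |z| > 1 for every root.
Set 1 + (0.372) z + (0.241) z^2 = 0, i.e. a z^2 + b z + c = 0 with a = 0.241, b = 0.372, c = 1.
Discriminant D = b^2 - 4ac = (0.372)^2 - 4*(0.241)*1 = 0.138384 - (0.964) = -0.825616.
D < 0, so the roots are the complex-conjugate pair z = (-b +/- i sqrt(-D)) / (2a) = -0.7718 +/- 1.8851i.
For a conjugate pair |z|^2 = z * conj(z) = (product of roots) = c/a = 1/(0.241) = 4.149378, so |z| = sqrt(4.149378) = 2.037 for both roots.
Moduli of all roots: 2.0370, 2.0370.
All moduli strictly greater than 1? Yes.
Verdict: Stationary.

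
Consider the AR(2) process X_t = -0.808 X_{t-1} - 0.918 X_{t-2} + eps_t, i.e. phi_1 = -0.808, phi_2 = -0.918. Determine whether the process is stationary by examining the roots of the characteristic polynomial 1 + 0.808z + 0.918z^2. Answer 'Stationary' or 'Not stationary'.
\text{Stationary}

The AR(p) characteristic polynomial is P(z) = 1 + 0.808z + 0.918z^2.
Stationarity requires all roots to lie outside the unit circle, i.e. |z| > 1 for every root.
Set 1 + (0.808) z + (0.918) z^2 = 0, i.e. a z^2 + b z + c = 0 with a = 0.918, b = 0.808, c = 1.
Discriminant D = b^2 - 4ac = (0.808)^2 - 4*(0.918)*1 = 0.652864 - (3.672) = -3.019136.
D < 0, so the roots are the complex-conjugate pair z = (-b +/- i sqrt(-D)) / (2a) = -0.4401 +/- 0.9464i.
For a conjugate pair |z|^2 = z * conj(z) = (product of roots) = c/a = 1/(0.918) = 1.089325, so |z| = sqrt(1.089325) = 1.0437 for both roots.
Moduli of all roots: 1.0437, 1.0437.
All moduli strictly greater than 1? Yes.
Verdict: Stationary.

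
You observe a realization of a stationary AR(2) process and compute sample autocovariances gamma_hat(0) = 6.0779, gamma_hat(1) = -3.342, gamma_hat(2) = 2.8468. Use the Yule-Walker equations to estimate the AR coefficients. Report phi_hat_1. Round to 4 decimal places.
\hat\phi_{1} = -0.4190

The Yule-Walker equations for an AR(p) process read, in matrix form,
  Gamma_p phi = r_p,   with   (Gamma_p)_{ij} = gamma(|i - j|),
                       (r_p)_i = gamma(i),   i,j = 1..p.
Substitute the sample gammas (Toeplitz matrix and right-hand side of size 2):
  Gamma_p = [[6.0779, -3.342], [-3.342, 6.0779]]
  r_p     = [-3.342, 2.8468]
Written out:
  6.0779 phi_1 - 3.342 phi_2 = -3.342
  -3.342 phi_1 + 6.0779 phi_2 = 2.8468
Solve by Cramer's rule:
  det = gamma(0)^2 - gamma(1)^2 = (6.0779)^2 - (-3.342)^2 = 36.94086841 - 11.168964 = 25.77190441
  phi_hat_1 = [gamma(1) gamma(0) - gamma(1) gamma(2)] / det = [(-3.342)(6.0779) - (-3.342)(2.8468)] / 25.77190441 = -10.7983362 / 25.77190441 = -0.419
  phi_hat_2 = [gamma(0) gamma(2) - gamma(1)^2] / det = [(6.0779)(2.8468) - (-3.342)^2] / 25.77190441 = 6.13360172 / 25.77190441 = 0.238
So phi_hat = [-0.4190, 0.2380].
Therefore phi_hat_1 = -0.4190.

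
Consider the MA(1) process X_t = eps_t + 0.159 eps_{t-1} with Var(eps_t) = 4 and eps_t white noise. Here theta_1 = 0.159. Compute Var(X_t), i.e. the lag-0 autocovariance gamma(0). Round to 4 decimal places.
\gamma(0) = 4.1011

For an MA(q) process X_t = eps_t + sum_i theta_i eps_{t-i} with
Var(eps_t) = sigma^2, the variance is
  gamma(0) = sigma^2 * (1 + sum_i theta_i^2).
  sum_i theta_i^2 = (0.159)^2 = 0.025281.
  gamma(0) = 4 * (1 + 0.025281) = 4 * 1.025281 = 4.101124, which rounds to 4.1011.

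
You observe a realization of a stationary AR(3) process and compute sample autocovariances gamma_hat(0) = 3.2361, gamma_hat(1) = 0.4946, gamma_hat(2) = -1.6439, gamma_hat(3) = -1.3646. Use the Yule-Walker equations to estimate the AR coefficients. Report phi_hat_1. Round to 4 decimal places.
\hat\phi_{1} = 0.0630

The Yule-Walker equations for an AR(p) process read, in matrix form,
  Gamma_p phi = r_p,   with   (Gamma_p)_{ij} = gamma(|i - j|),
                       (r_p)_i = gamma(i),   i,j = 1..p.
Substitute the sample gammas (Toeplitz matrix and right-hand side of size 3):
  Gamma_p = [[3.2361, 0.4946, -1.6439], [0.4946, 3.2361, 0.4946], [-1.6439, 0.4946, 3.2361]]
  r_p     = [0.4946, -1.6439, -1.3646]
Written out (R1..R3):
  (R1) 3.2361 phi_1 + 0.4946 phi_2 - 1.6439 phi_3 = 0.4946
  (R2) 0.4946 phi_1 + 3.2361 phi_2 + 0.4946 phi_3 = -1.6439
  (R3) -1.6439 phi_1 + 0.4946 phi_2 + 3.2361 phi_3 = -1.3646
Gaussian elimination:
  R2 <- R2 - (0.4946/3.2361) R1 = R2 - (0.152838) R1:  3.160506 phi_2 + 0.745851 phi_3 = -1.719494
  R3 <- R3 - (-1.6439/3.2361) R1 = R3 - (-0.507988) R1:  0.745851 phi_2 + 2.401019 phi_3 = -1.113349
  R3 <- R3 - (0.745851/3.160506) R2 = R3 - (0.235991) R2:  2.225004 phi_3 = -0.707564
Back-substitution:
  phi_hat_3 = -0.707564 / 2.225004 = -0.318006
  phi_hat_2 = (-1.719494 - (0.745851)(-0.318006)) / 3.160506 = -0.46901
  phi_hat_1 = (0.4946 - (0.4946)(-0.46901) - (-1.6439)(-0.318006)) / 3.2361 = 0.062978
So phi_hat = [0.0630, -0.4690, -0.3180].
Therefore phi_hat_1 = 0.0630.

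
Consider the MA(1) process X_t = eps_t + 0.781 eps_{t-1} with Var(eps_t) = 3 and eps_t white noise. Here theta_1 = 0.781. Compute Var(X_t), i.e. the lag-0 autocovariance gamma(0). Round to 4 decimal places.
\gamma(0) = 4.8299

For an MA(q) process X_t = eps_t + sum_i theta_i eps_{t-i} with
Var(eps_t) = sigma^2, the variance is
  gamma(0) = sigma^2 * (1 + sum_i theta_i^2).
  sum_i theta_i^2 = (0.781)^2 = 0.609961.
  gamma(0) = 3 * (1 + 0.609961) = 3 * 1.609961 = 4.829883, which rounds to 4.8299.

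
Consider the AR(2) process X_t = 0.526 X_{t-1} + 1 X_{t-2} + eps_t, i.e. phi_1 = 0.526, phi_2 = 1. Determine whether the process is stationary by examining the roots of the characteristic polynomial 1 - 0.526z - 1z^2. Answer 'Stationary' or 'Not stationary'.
\text{Not stationary}

The AR(p) characteristic polynomial is P(z) = 1 - 0.526z - 1z^2.
Stationarity requires all roots to lie outside the unit circle, i.e. |z| > 1 for every root.
Set 1 + (-0.526) z + (-1) z^2 = 0, i.e. a z^2 + b z + c = 0 with a = -1, b = -0.526, c = 1.
Discriminant D = b^2 - 4ac = (-0.526)^2 - 4*(-1)*1 = 0.276676 - (-4) = 4.276676.
D >= 0, so the roots are real: z = (-b +/- sqrt(D)) / (2a) = (0.526 +/- 2.068013) / (-2).
  z_1 = (0.526 + 2.068013) / (-2) = -1.297,   |z_1| = 1.297.
  z_2 = (0.526 - 2.068013) / (-2) = 0.771,   |z_2| = 0.771.
Moduli of all roots: 1.2970, 0.7710.
All moduli strictly greater than 1? No.
Verdict: Not stationary.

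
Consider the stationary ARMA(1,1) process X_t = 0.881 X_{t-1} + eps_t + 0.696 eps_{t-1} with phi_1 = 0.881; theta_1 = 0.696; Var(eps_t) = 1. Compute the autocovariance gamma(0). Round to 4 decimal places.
\gamma(0) = 12.1103

Multiply the model equation by X_{t-k} and take expectations. With theta_0 = psi_0 = 1 and psi_j the MA(infinity) weights, this gives
  gamma(k) - sum_i phi_i gamma(k-i) = c_k,
  c_k = sigma^2 * sum_{j=k..q} theta_j psi_{j-k}   (c_k = 0 for k > q),
using gamma(-m) = gamma(m).
psi-weights needed (psi_j = theta_j + sum_i phi_i psi_{j-i}):
  psi_1 = theta_1 + phi_1 = 0.696 + (0.881) = 1.577
Right-hand sides:
  c_0 = sigma^2 (1 + theta_1 psi_1) = 1 * (1 + (0.696)(1.577)) = 1 * 2.097592 = 2.097592
  c_1 = sigma^2 theta_1 = 1 * (0.696) = 0.696
  c_2 = 0
Equations for k = 0 and k = 1 (AR order 1):
  gamma(0) = phi_1 gamma(1) + c_0
  gamma(1) = phi_1 gamma(0) + c_1
Substituting the second into the first: gamma(0) (1 - phi_1^2) = c_0 + phi_1 c_1, so
  gamma(0) = (c_0 + phi_1 c_1) / (1 - phi_1^2) = (2.097592 + (0.881)(0.696)) / (1 - (0.881)^2) = 2.710768 / 0.223839 = 12.110347.
Therefore gamma(0) = 12.1103 (to 4 decimal places).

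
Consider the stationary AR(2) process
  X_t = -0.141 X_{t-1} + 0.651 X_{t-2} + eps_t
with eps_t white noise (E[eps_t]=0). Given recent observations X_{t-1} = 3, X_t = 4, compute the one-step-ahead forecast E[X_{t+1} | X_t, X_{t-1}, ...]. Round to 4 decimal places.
E[X_{t+1} \mid \mathcal F_t] = 1.3890

For an AR(p) model X_t = c + sum_i phi_i X_{t-i} + eps_t, the
one-step-ahead conditional mean is
  E[X_{t+1} | X_t, ...] = c + sum_i phi_i X_{t+1-i}.
Substitute known values:
  E[X_{t+1} | ...] = (-0.141) * (4) + (0.651) * (3)
                   = 1.3890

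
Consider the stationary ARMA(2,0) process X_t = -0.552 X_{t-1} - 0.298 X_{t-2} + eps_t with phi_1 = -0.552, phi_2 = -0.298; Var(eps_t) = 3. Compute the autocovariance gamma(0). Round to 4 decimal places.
\gamma(0) = 4.0193

Multiply the model equation by X_{t-k} and take expectations. With theta_0 = psi_0 = 1 and psi_j the MA(infinity) weights, this gives
  gamma(k) - sum_i phi_i gamma(k-i) = c_k,
  c_k = sigma^2 * sum_{j=k..q} theta_j psi_{j-k}   (c_k = 0 for k > q),
using gamma(-m) = gamma(m).
Pure AR (q = 0): c_0 = sigma^2 = 3, c_k = 0 for k >= 1.
Equations for k = 0, 1, 2 (AR order 2, c_2 = 0):
  (E0) gamma(0) = phi_1 gamma(1) + phi_2 gamma(2) + c_0
  (E1) gamma(1) = phi_1 gamma(0) + phi_2 gamma(1) + c_1
  (E2) gamma(2) = phi_1 gamma(1) + phi_2 gamma(0)
From (E1): gamma(1) = A gamma(0) + B with
  A = phi_1 / (1 - phi_2) = -0.552 / 1.298 = -0.42527,   B = c_1 / (1 - phi_2) = 0 / 1.298 = 0.
Insert (E2) into (E0): gamma(0) (1 - phi_2^2) = phi_1 (1 + phi_2) gamma(1) + c_0.
  phi_1 (1 + phi_2) = (-0.552)(0.702) = -0.387504,   1 - phi_2^2 = 0.911196.
Replace gamma(1) by A gamma(0) + B and collect gamma(0):
  gamma(0) [0.911196 - (-0.387504)(-0.42527)] = c_0 = 3
  gamma(0) * 0.746402 = 3
  gamma(0) = 3 / 0.746402 = 4.01928.
Therefore gamma(0) = 4.0193 (to 4 decimal places).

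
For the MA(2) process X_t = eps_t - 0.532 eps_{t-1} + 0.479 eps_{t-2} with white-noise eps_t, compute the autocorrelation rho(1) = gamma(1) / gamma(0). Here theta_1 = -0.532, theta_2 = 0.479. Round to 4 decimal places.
\rho(1) = -0.5202

For an MA(q) process with theta_0 = 1, the autocovariance is
  gamma(k) = sigma^2 * sum_{i=0..q-k} theta_i * theta_{i+k},
and rho(k) = gamma(k) / gamma(0). Sigma^2 cancels.
  numerator   = (1)*(-0.532) + (-0.532)*(0.479) = -0.786828.
  denominator = (1)^2 + (-0.532)^2 + (0.479)^2 = 1.512465.
  rho(1) = -0.786828 / 1.512465 = -0.5202.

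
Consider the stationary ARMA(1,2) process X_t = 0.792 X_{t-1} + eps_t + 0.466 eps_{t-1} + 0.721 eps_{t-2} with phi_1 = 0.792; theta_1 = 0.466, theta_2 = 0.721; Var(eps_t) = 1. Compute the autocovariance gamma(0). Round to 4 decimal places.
\gamma(0) = 10.4950

Multiply the model equation by X_{t-k} and take expectations. With theta_0 = psi_0 = 1 and psi_j the MA(infinity) weights, this gives
  gamma(k) - sum_i phi_i gamma(k-i) = c_k,
  c_k = sigma^2 * sum_{j=k..q} theta_j psi_{j-k}   (c_k = 0 for k > q),
using gamma(-m) = gamma(m).
psi-weights needed (psi_j = theta_j + sum_i phi_i psi_{j-i}):
  psi_1 = theta_1 + phi_1 = 0.466 + (0.792) = 1.258
  psi_2 = theta_2 + phi_1 psi_1 = 0.721 + (0.792)(1.258) = 1.717336
Right-hand sides:
  c_0 = sigma^2 (1 + theta_1 psi_1 + theta_2 psi_2) = 1 * (1 + (0.466)(1.258) + (0.721)(1.717336)) = 1 * 2.824427 = 2.824427
  c_1 = sigma^2 (theta_1 + theta_2 psi_1) = 1 * (0.466 + (0.721)(1.258)) = 1.373018
  c_2 = sigma^2 theta_2 = 1 * (0.721) = 0.721
Equations for k = 0 and k = 1 (AR order 1):
  gamma(0) = phi_1 gamma(1) + c_0
  gamma(1) = phi_1 gamma(0) + c_1
Substituting the second into the first: gamma(0) (1 - phi_1^2) = c_0 + phi_1 c_1, so
  gamma(0) = (c_0 + phi_1 c_1) / (1 - phi_1^2) = (2.824427 + (0.792)(1.373018)) / (1 - (0.792)^2) = 3.911858 / 0.372736 = 10.494982.
Therefore gamma(0) = 10.4950 (to 4 decimal places).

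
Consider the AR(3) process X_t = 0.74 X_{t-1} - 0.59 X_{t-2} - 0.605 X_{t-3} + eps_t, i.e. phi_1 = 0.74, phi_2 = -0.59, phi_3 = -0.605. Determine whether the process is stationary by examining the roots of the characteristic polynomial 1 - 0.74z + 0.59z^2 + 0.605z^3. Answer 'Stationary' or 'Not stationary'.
\text{Not stationary}

The AR(p) characteristic polynomial is P(z) = 1 - 0.74z + 0.59z^2 + 0.605z^3.
Stationarity requires all roots to lie outside the unit circle, i.e. |z| > 1 for every root.
Degree 3: look for a simple real root z0 first, then factor out (1 - z/z0) and solve the remaining quadratic.
Testing z0 = -2: P(-2) = 1 + (-0.74)(-2) + (0.59)(-2)^2 + (0.605)(-2)^3
  = 1 + (1.48) + (2.36) + (-4.84) = 0.  So z_0 = -2 is a root, |z_0| = 2.
Divide out the factor (1 + 0.5 z) = (1 - z/z0) (since 1/z0 = -0.5):
  P(z) = (1 + 0.5 z)(1 + (-1.24) z + (1.21) z^2)
  [check: z-coef -1.24 - (-0.5) = -0.74; z^2-coef 1.21 - (-0.5)(-1.24) = 0.59; z^3-coef -(-0.5)(1.21) = 0.605.]
Remaining roots from the quadratic factor 1 + (-1.24) z + (1.21) z^2:
  Set 1 + (-1.24) z + (1.21) z^2 = 0, i.e. a z^2 + b z + c = 0 with a = 1.21, b = -1.24, c = 1.
  Discriminant D = b^2 - 4ac = (-1.24)^2 - 4*(1.21)*1 = 1.5376 - (4.84) = -3.3024.
  D < 0, so the roots are the complex-conjugate pair z = (-b +/- i sqrt(-D)) / (2a) = 0.5124 +/- 0.7509i.
  For a conjugate pair |z|^2 = z * conj(z) = (product of roots) = c/a = 1/(1.21) = 0.826446, so |z| = sqrt(0.826446) = 0.9091 for both roots.
Moduli of all roots: 2.0000, 0.9091, 0.9091.
All moduli strictly greater than 1? No.
Verdict: Not stationary.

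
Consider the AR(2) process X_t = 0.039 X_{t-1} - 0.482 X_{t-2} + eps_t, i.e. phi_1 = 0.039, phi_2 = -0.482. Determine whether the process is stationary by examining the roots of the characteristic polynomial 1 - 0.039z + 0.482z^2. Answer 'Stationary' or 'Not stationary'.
\text{Stationary}

The AR(p) characteristic polynomial is P(z) = 1 - 0.039z + 0.482z^2.
Stationarity requires all roots to lie outside the unit circle, i.e. |z| > 1 for every root.
Set 1 + (-0.039) z + (0.482) z^2 = 0, i.e. a z^2 + b z + c = 0 with a = 0.482, b = -0.039, c = 1.
Discriminant D = b^2 - 4ac = (-0.039)^2 - 4*(0.482)*1 = 0.001521 - (1.928) = -1.926479.
D < 0, so the roots are the complex-conjugate pair z = (-b +/- i sqrt(-D)) / (2a) = 0.0405 +/- 1.4398i.
For a conjugate pair |z|^2 = z * conj(z) = (product of roots) = c/a = 1/(0.482) = 2.074689, so |z| = sqrt(2.074689) = 1.4404 for both roots.
Moduli of all roots: 1.4404, 1.4404.
All moduli strictly greater than 1? Yes.
Verdict: Stationary.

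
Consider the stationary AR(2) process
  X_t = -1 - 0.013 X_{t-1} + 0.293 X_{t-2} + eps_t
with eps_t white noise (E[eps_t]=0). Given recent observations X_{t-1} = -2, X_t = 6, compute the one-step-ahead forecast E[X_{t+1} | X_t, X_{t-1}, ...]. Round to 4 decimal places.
E[X_{t+1} \mid \mathcal F_t] = -1.6640

For an AR(p) model X_t = c + sum_i phi_i X_{t-i} + eps_t, the
one-step-ahead conditional mean is
  E[X_{t+1} | X_t, ...] = c + sum_i phi_i X_{t+1-i}.
Substitute known values:
  E[X_{t+1} | ...] = -1 + (-0.013) * (6) + (0.293) * (-2)
                   = -1.6640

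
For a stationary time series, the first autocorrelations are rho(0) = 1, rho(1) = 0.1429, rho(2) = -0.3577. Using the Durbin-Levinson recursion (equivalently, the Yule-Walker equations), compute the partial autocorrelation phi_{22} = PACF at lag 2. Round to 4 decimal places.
\phi_{22} = -0.3860

The PACF at lag k is phi_{kk}, the last component of the solution
to the Yule-Walker system G_k phi = r_k where
  (G_k)_{ij} = rho(|i - j|), (r_k)_i = rho(i), i,j = 1..k.
Equivalently, Durbin-Levinson gives phi_{kk} iteratively:
  phi_{11} = rho(1)
  phi_{kk} = [rho(k) - sum_{j=1..k-1} phi_{k-1,j} rho(k-j)]
            / [1 - sum_{j=1..k-1} phi_{k-1,j} rho(j)],
  phi_{k,j} = phi_{k-1,j} - phi_{kk} phi_{k-1,k-j},  j = 1..k-1.
Step k = 1:
  phi_11 = rho(1) = 0.1429.
Step k = 2:
  phi_22 = [rho(2) - phi_11 rho(1)] / [1 - phi_11 rho(1)] = [-0.3577 - (0.1429)(0.1429)] / [1 - (0.1429)(0.1429)]
         = -0.37812041 / 0.97957959 = -0.386.
Therefore phi_{22} = -0.3860.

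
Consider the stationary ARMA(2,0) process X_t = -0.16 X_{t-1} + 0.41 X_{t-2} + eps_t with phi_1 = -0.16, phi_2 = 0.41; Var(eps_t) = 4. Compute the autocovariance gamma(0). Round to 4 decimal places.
\gamma(0) = 5.1899

Multiply the model equation by X_{t-k} and take expectations. With theta_0 = psi_0 = 1 and psi_j the MA(infinity) weights, this gives
  gamma(k) - sum_i phi_i gamma(k-i) = c_k,
  c_k = sigma^2 * sum_{j=k..q} theta_j psi_{j-k}   (c_k = 0 for k > q),
using gamma(-m) = gamma(m).
Pure AR (q = 0): c_0 = sigma^2 = 4, c_k = 0 for k >= 1.
Equations for k = 0, 1, 2 (AR order 2, c_2 = 0):
  (E0) gamma(0) = phi_1 gamma(1) + phi_2 gamma(2) + c_0
  (E1) gamma(1) = phi_1 gamma(0) + phi_2 gamma(1) + c_1
  (E2) gamma(2) = phi_1 gamma(1) + phi_2 gamma(0)
From (E1): gamma(1) = A gamma(0) + B with
  A = phi_1 / (1 - phi_2) = -0.16 / 0.59 = -0.271186,   B = c_1 / (1 - phi_2) = 0 / 0.59 = 0.
Insert (E2) into (E0): gamma(0) (1 - phi_2^2) = phi_1 (1 + phi_2) gamma(1) + c_0.
  phi_1 (1 + phi_2) = (-0.16)(1.41) = -0.2256,   1 - phi_2^2 = 0.8319.
Replace gamma(1) by A gamma(0) + B and collect gamma(0):
  gamma(0) [0.8319 - (-0.2256)(-0.271186)] = c_0 = 4
  gamma(0) * 0.77072 = 4
  gamma(0) = 4 / 0.77072 = 5.18995.
Therefore gamma(0) = 5.1899 (to 4 decimal places).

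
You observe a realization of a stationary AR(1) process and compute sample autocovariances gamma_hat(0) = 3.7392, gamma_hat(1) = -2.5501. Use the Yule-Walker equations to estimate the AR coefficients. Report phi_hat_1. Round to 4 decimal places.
\hat\phi_{1} = -0.6820

The Yule-Walker equations for an AR(p) process read, in matrix form,
  Gamma_p phi = r_p,   with   (Gamma_p)_{ij} = gamma(|i - j|),
                       (r_p)_i = gamma(i),   i,j = 1..p.
Substitute the sample gammas (Toeplitz matrix and right-hand side of size 1):
  Gamma_p = [[3.7392]]
  r_p     = [-2.5501]
With p = 1 this is the single equation gamma(0) phi_1 = gamma(1):
  phi_hat_1 = gamma(1) / gamma(0) = -2.5501 / 3.7392 = -0.6820.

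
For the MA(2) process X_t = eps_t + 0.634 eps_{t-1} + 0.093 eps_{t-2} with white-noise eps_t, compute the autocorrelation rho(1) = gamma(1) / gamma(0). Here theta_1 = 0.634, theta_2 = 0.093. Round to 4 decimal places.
\rho(1) = 0.4913

For an MA(q) process with theta_0 = 1, the autocovariance is
  gamma(k) = sigma^2 * sum_{i=0..q-k} theta_i * theta_{i+k},
and rho(k) = gamma(k) / gamma(0). Sigma^2 cancels.
  numerator   = (1)*(0.634) + (0.634)*(0.093) = 0.692962.
  denominator = (1)^2 + (0.634)^2 + (0.093)^2 = 1.410605.
  rho(1) = 0.692962 / 1.410605 = 0.4913.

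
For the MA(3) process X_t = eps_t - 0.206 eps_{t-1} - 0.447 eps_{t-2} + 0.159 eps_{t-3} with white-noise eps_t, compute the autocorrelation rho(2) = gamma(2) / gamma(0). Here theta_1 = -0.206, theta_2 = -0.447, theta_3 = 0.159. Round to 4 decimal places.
\rho(2) = -0.3785

For an MA(q) process with theta_0 = 1, the autocovariance is
  gamma(k) = sigma^2 * sum_{i=0..q-k} theta_i * theta_{i+k},
and rho(k) = gamma(k) / gamma(0). Sigma^2 cancels.
  numerator   = (1)*(-0.447) + (-0.206)*(0.159) = -0.479754.
  denominator = (1)^2 + (-0.206)^2 + (-0.447)^2 + (0.159)^2 = 1.267526.
  rho(2) = -0.479754 / 1.267526 = -0.3785.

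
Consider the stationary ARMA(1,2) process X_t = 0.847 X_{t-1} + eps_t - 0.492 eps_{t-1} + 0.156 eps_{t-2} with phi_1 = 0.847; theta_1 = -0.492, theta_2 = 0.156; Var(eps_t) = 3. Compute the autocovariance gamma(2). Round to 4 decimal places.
\gamma(2) = 3.3704

Multiply the model equation by X_{t-k} and take expectations. With theta_0 = psi_0 = 1 and psi_j the MA(infinity) weights, this gives
  gamma(k) - sum_i phi_i gamma(k-i) = c_k,
  c_k = sigma^2 * sum_{j=k..q} theta_j psi_{j-k}   (c_k = 0 for k > q),
using gamma(-m) = gamma(m).
psi-weights needed (psi_j = theta_j + sum_i phi_i psi_{j-i}):
  psi_1 = theta_1 + phi_1 = -0.492 + (0.847) = 0.355
  psi_2 = theta_2 + phi_1 psi_1 = 0.156 + (0.847)(0.355) = 0.456685
Right-hand sides:
  c_0 = sigma^2 (1 + theta_1 psi_1 + theta_2 psi_2) = 3 * (1 + (-0.492)(0.355) + (0.156)(0.456685)) = 3 * 0.896583 = 2.689749
  c_1 = sigma^2 (theta_1 + theta_2 psi_1) = 3 * (-0.492 + (0.156)(0.355)) = -1.30986
  c_2 = sigma^2 theta_2 = 3 * (0.156) = 0.468
Equations for k = 0 and k = 1 (AR order 1):
  gamma(0) = phi_1 gamma(1) + c_0
  gamma(1) = phi_1 gamma(0) + c_1
Substituting the second into the first: gamma(0) (1 - phi_1^2) = c_0 + phi_1 c_1, so
  gamma(0) = (c_0 + phi_1 c_1) / (1 - phi_1^2) = (2.689749 + (0.847)(-1.30986)) / (1 - (0.847)^2) = 1.580297 / 0.282591 = 5.592171.
  gamma(1) = phi_1 gamma(0) + c_1 = (0.847)(5.592171) + (-1.30986) = 3.426709.
For k = 2: gamma(2) = phi_1 gamma(1) + c_2
  = (0.847)(3.426709) + (0.468) = 3.370422.
Therefore gamma(2) = 3.3704 (to 4 decimal places).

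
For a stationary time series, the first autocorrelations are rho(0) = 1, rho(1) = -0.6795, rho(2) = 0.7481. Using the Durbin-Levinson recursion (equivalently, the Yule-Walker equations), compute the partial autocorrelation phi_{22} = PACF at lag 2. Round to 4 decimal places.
\phi_{22} = 0.5320

The PACF at lag k is phi_{kk}, the last component of the solution
to the Yule-Walker system G_k phi = r_k where
  (G_k)_{ij} = rho(|i - j|), (r_k)_i = rho(i), i,j = 1..k.
Equivalently, Durbin-Levinson gives phi_{kk} iteratively:
  phi_{11} = rho(1)
  phi_{kk} = [rho(k) - sum_{j=1..k-1} phi_{k-1,j} rho(k-j)]
            / [1 - sum_{j=1..k-1} phi_{k-1,j} rho(j)],
  phi_{k,j} = phi_{k-1,j} - phi_{kk} phi_{k-1,k-j},  j = 1..k-1.
Step k = 1:
  phi_11 = rho(1) = -0.6795.
Step k = 2:
  phi_22 = [rho(2) - phi_11 rho(1)] / [1 - phi_11 rho(1)] = [0.7481 - (-0.6795)(-0.6795)] / [1 - (-0.6795)(-0.6795)]
         = 0.28637975 / 0.53827975 = 0.532.
Therefore phi_{22} = 0.5320.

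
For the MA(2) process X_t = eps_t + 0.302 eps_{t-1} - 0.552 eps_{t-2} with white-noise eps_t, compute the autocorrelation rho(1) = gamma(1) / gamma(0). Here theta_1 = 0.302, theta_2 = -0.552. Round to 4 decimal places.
\rho(1) = 0.0969

For an MA(q) process with theta_0 = 1, the autocovariance is
  gamma(k) = sigma^2 * sum_{i=0..q-k} theta_i * theta_{i+k},
and rho(k) = gamma(k) / gamma(0). Sigma^2 cancels.
  numerator   = (1)*(0.302) + (0.302)*(-0.552) = 0.135296.
  denominator = (1)^2 + (0.302)^2 + (-0.552)^2 = 1.395908.
  rho(1) = 0.135296 / 1.395908 = 0.0969.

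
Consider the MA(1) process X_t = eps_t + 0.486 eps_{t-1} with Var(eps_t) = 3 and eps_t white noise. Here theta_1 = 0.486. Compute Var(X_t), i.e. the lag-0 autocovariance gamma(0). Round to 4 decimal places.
\gamma(0) = 3.7086

For an MA(q) process X_t = eps_t + sum_i theta_i eps_{t-i} with
Var(eps_t) = sigma^2, the variance is
  gamma(0) = sigma^2 * (1 + sum_i theta_i^2).
  sum_i theta_i^2 = (0.486)^2 = 0.236196.
  gamma(0) = 3 * (1 + 0.236196) = 3 * 1.236196 = 3.708588, which rounds to 3.7086.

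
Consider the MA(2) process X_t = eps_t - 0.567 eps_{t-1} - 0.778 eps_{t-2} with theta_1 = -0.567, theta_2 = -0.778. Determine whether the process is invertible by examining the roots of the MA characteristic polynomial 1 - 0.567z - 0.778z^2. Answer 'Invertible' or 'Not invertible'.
\text{Not invertible}

The MA(q) characteristic polynomial is P(z) = 1 - 0.567z - 0.778z^2.
Invertibility requires all roots to lie outside the unit circle, i.e. |z| > 1 for every root.
Set 1 + (-0.567) z + (-0.778) z^2 = 0, i.e. a z^2 + b z + c = 0 with a = -0.778, b = -0.567, c = 1.
Discriminant D = b^2 - 4ac = (-0.567)^2 - 4*(-0.778)*1 = 0.321489 - (-3.112) = 3.433489.
D >= 0, so the roots are real: z = (-b +/- sqrt(D)) / (2a) = (0.567 +/- 1.852968) / (-1.556).
  z_1 = (0.567 + 1.852968) / (-1.556) = -1.5552,   |z_1| = 1.5552.
  z_2 = (0.567 - 1.852968) / (-1.556) = 0.8265,   |z_2| = 0.8265.
Moduli of all roots: 1.5552, 0.8265.
All moduli strictly greater than 1? No.
Verdict: Not invertible.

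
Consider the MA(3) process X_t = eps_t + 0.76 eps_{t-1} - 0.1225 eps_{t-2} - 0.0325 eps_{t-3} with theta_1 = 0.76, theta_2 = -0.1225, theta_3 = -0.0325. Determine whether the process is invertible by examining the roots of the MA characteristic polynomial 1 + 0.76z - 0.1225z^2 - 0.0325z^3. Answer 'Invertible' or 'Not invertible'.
\text{Invertible}

The MA(q) characteristic polynomial is P(z) = 1 + 0.76z - 0.1225z^2 - 0.0325z^3.
Invertibility requires all roots to lie outside the unit circle, i.e. |z| > 1 for every root.
Degree 3: look for a simple real root z0 first, then factor out (1 - z/z0) and solve the remaining quadratic.
Testing z0 = 4: P(4) = 1 + (0.76)(4) + (-0.1225)(4)^2 + (-0.0325)(4)^3
  = 1 + (3.04) + (-1.96) + (-2.08) = 0.  So z_0 = 4 is a root, |z_0| = 4.
Divide out the factor (1 - 0.25 z) = (1 - z/z0) (since 1/z0 = 0.25):
  P(z) = (1 - 0.25 z)(1 + (1.01) z + (0.13) z^2)
  [check: z-coef 1.01 - (0.25) = 0.76; z^2-coef 0.13 - (0.25)(1.01) = -0.1225; z^3-coef -(0.25)(0.13) = -0.0325.]
Remaining roots from the quadratic factor 1 + (1.01) z + (0.13) z^2:
  Set 1 + (1.01) z + (0.13) z^2 = 0, i.e. a z^2 + b z + c = 0 with a = 0.13, b = 1.01, c = 1.
  Discriminant D = b^2 - 4ac = (1.01)^2 - 4*(0.13)*1 = 1.0201 - (0.52) = 0.5001.
  D >= 0, so the roots are real: z = (-b +/- sqrt(D)) / (2a) = (-1.01 +/- 0.707177) / (0.26).
    z_1 = (-1.01 + 0.707177) / (0.26) = -1.1647,   |z_1| = 1.1647.
    z_2 = (-1.01 - 0.707177) / (0.26) = -6.6045,   |z_2| = 6.6045.
Moduli of all roots: 4.0000, 1.1647, 6.6045.
All moduli strictly greater than 1? Yes.
Verdict: Invertible.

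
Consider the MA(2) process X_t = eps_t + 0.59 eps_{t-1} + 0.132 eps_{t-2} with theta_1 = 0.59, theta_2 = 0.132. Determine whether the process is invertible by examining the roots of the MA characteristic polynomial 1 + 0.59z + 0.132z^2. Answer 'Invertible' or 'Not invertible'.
\text{Invertible}

The MA(q) characteristic polynomial is P(z) = 1 + 0.59z + 0.132z^2.
Invertibility requires all roots to lie outside the unit circle, i.e. |z| > 1 for every root.
Set 1 + (0.59) z + (0.132) z^2 = 0, i.e. a z^2 + b z + c = 0 with a = 0.132, b = 0.59, c = 1.
Discriminant D = b^2 - 4ac = (0.59)^2 - 4*(0.132)*1 = 0.3481 - (0.528) = -0.1799.
D < 0, so the roots are the complex-conjugate pair z = (-b +/- i sqrt(-D)) / (2a) = -2.2348 +/- 1.6066i.
For a conjugate pair |z|^2 = z * conj(z) = (product of roots) = c/a = 1/(0.132) = 7.575758, so |z| = sqrt(7.575758) = 2.7524 for both roots.
Moduli of all roots: 2.7524, 2.7524.
All moduli strictly greater than 1? Yes.
Verdict: Invertible.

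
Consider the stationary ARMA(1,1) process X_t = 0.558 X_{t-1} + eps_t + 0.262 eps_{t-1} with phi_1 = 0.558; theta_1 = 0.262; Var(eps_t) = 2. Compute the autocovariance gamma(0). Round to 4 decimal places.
\gamma(0) = 3.9528

Multiply the model equation by X_{t-k} and take expectations. With theta_0 = psi_0 = 1 and psi_j the MA(infinity) weights, this gives
  gamma(k) - sum_i phi_i gamma(k-i) = c_k,
  c_k = sigma^2 * sum_{j=k..q} theta_j psi_{j-k}   (c_k = 0 for k > q),
using gamma(-m) = gamma(m).
psi-weights needed (psi_j = theta_j + sum_i phi_i psi_{j-i}):
  psi_1 = theta_1 + phi_1 = 0.262 + (0.558) = 0.82
Right-hand sides:
  c_0 = sigma^2 (1 + theta_1 psi_1) = 2 * (1 + (0.262)(0.82)) = 2 * 1.21484 = 2.42968
  c_1 = sigma^2 theta_1 = 2 * (0.262) = 0.524
  c_2 = 0
Equations for k = 0 and k = 1 (AR order 1):
  gamma(0) = phi_1 gamma(1) + c_0
  gamma(1) = phi_1 gamma(0) + c_1
Substituting the second into the first: gamma(0) (1 - phi_1^2) = c_0 + phi_1 c_1, so
  gamma(0) = (c_0 + phi_1 c_1) / (1 - phi_1^2) = (2.42968 + (0.558)(0.524)) / (1 - (0.558)^2) = 2.722072 / 0.688636 = 3.952846.
Therefore gamma(0) = 3.9528 (to 4 decimal places).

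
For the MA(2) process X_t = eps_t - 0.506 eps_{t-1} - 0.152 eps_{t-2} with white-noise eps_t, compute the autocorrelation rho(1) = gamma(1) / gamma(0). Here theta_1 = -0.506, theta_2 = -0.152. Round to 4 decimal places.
\rho(1) = -0.3355

For an MA(q) process with theta_0 = 1, the autocovariance is
  gamma(k) = sigma^2 * sum_{i=0..q-k} theta_i * theta_{i+k},
and rho(k) = gamma(k) / gamma(0). Sigma^2 cancels.
  numerator   = (1)*(-0.506) + (-0.506)*(-0.152) = -0.429088.
  denominator = (1)^2 + (-0.506)^2 + (-0.152)^2 = 1.27914.
  rho(1) = -0.429088 / 1.27914 = -0.3355.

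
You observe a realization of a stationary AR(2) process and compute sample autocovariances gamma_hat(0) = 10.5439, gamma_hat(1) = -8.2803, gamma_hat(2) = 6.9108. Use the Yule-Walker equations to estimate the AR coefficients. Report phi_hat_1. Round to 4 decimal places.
\hat\phi_{1} = -0.7060

The Yule-Walker equations for an AR(p) process read, in matrix form,
  Gamma_p phi = r_p,   with   (Gamma_p)_{ij} = gamma(|i - j|),
                       (r_p)_i = gamma(i),   i,j = 1..p.
Substitute the sample gammas (Toeplitz matrix and right-hand side of size 2):
  Gamma_p = [[10.5439, -8.2803], [-8.2803, 10.5439]]
  r_p     = [-8.2803, 6.9108]
Written out:
  10.5439 phi_1 - 8.2803 phi_2 = -8.2803
  -8.2803 phi_1 + 10.5439 phi_2 = 6.9108
Solve by Cramer's rule:
  det = gamma(0)^2 - gamma(1)^2 = (10.5439)^2 - (-8.2803)^2 = 111.17382721 - 68.56336809 = 42.61045912
  phi_hat_1 = [gamma(1) gamma(0) - gamma(1) gamma(2)] / det = [(-8.2803)(10.5439) - (-8.2803)(6.9108)] / 42.61045912 = -30.08315793 / 42.61045912 = -0.706
  phi_hat_2 = [gamma(0) gamma(2) - gamma(1)^2] / det = [(10.5439)(6.9108) - (-8.2803)^2] / 42.61045912 = 4.30341603 / 42.61045912 = 0.101
So phi_hat = [-0.7060, 0.1010].
Therefore phi_hat_1 = -0.7060.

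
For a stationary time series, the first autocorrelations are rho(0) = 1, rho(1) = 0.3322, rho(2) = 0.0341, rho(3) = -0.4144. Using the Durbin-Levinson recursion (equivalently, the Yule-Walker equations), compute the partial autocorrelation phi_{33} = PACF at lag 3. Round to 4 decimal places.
\phi_{33} = -0.4509

The PACF at lag k is phi_{kk}, the last component of the solution
to the Yule-Walker system G_k phi = r_k where
  (G_k)_{ij} = rho(|i - j|), (r_k)_i = rho(i), i,j = 1..k.
Equivalently, Durbin-Levinson gives phi_{kk} iteratively:
  phi_{11} = rho(1)
  phi_{kk} = [rho(k) - sum_{j=1..k-1} phi_{k-1,j} rho(k-j)]
            / [1 - sum_{j=1..k-1} phi_{k-1,j} rho(j)],
  phi_{k,j} = phi_{k-1,j} - phi_{kk} phi_{k-1,k-j},  j = 1..k-1.
Step k = 1:
  phi_11 = rho(1) = 0.3322.
Step k = 2:
  phi_22 = [rho(2) - phi_11 rho(1)] / [1 - phi_11 rho(1)] = [0.0341 - (0.3322)(0.3322)] / [1 - (0.3322)(0.3322)]
         = -0.07625684 / 0.88964316 = -0.085716.
  Update: phi_21 = phi_11 - phi_22 phi_11 = 0.3322 - (-0.085716)(0.3322) = 0.360675.
Step k = 3:
  phi_33 = [rho(3) - phi_21 rho(2) - phi_22 rho(1)] / [1 - phi_21 rho(1) - phi_22 rho(2)]
    numerator   = -0.4144 - (0.360675)(0.0341) - (-0.085716)(0.3322) = -0.39822409
    denominator = 1 - (0.360675)(0.3322) - (-0.085716)(0.0341) = 0.88310671
  phi_33 = -0.39822409 / 0.88310671 = -0.4509.
Therefore phi_{33} = -0.4509.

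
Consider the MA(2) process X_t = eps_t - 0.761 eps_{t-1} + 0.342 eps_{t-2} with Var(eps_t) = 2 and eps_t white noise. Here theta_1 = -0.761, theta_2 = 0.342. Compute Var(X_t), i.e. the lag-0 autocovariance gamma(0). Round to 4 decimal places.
\gamma(0) = 3.3922

For an MA(q) process X_t = eps_t + sum_i theta_i eps_{t-i} with
Var(eps_t) = sigma^2, the variance is
  gamma(0) = sigma^2 * (1 + sum_i theta_i^2).
  sum_i theta_i^2 = (-0.761)^2 + (0.342)^2 = 0.579121 + 0.116964 = 0.696085.
  gamma(0) = 2 * (1 + 0.696085) = 2 * 1.696085 = 3.39217, which rounds to 3.3922.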